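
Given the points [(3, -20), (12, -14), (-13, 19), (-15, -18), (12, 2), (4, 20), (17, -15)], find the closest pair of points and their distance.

Computing all pairwise distances among 7 points:

d((3, -20), (12, -14)) = 10.8167
d((3, -20), (-13, 19)) = 42.1545
d((3, -20), (-15, -18)) = 18.1108
d((3, -20), (12, 2)) = 23.7697
d((3, -20), (4, 20)) = 40.0125
d((3, -20), (17, -15)) = 14.8661
d((12, -14), (-13, 19)) = 41.4005
d((12, -14), (-15, -18)) = 27.2947
d((12, -14), (12, 2)) = 16.0
d((12, -14), (4, 20)) = 34.9285
d((12, -14), (17, -15)) = 5.099 <-- minimum
d((-13, 19), (-15, -18)) = 37.054
d((-13, 19), (12, 2)) = 30.2324
d((-13, 19), (4, 20)) = 17.0294
d((-13, 19), (17, -15)) = 45.3431
d((-15, -18), (12, 2)) = 33.6006
d((-15, -18), (4, 20)) = 42.4853
d((-15, -18), (17, -15)) = 32.1403
d((12, 2), (4, 20)) = 19.6977
d((12, 2), (17, -15)) = 17.72
d((4, 20), (17, -15)) = 37.3363

Closest pair: (12, -14) and (17, -15) with distance 5.099

The closest pair is (12, -14) and (17, -15) with Euclidean distance 5.099. For 7 points, brute-force pairwise comparison is shown above. For large n, the divide-and-conquer algorithm (sort by x, recurse on halves, check the dividing strip) achieves O(n log n).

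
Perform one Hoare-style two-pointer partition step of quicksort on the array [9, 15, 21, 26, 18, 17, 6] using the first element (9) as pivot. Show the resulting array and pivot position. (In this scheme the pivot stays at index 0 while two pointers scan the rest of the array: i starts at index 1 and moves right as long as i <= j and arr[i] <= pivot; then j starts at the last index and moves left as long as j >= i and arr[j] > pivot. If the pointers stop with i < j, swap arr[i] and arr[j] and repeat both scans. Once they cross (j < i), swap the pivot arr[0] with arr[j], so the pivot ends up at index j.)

Hoare-style two-pointer partition with pivot = 9:

Initial array: [9, 15, 21, 26, 18, 17, 6]

Pointers start at i = 1, j = 6.
i stops at index 1 (arr[1]=15 > 9), j stops at index 6 (arr[6]=6 <= 9): swap arr[1] and arr[6], array becomes [9, 6, 21, 26, 18, 17, 15]
i ends at 2, j ends at 1: the pointers have crossed (j < i), so scanning stops.

Swap pivot arr[0] with arr[1] to place pivot at position 1: [6, 9, 21, 26, 18, 17, 15]
Pivot position: 1

After partitioning with pivot 9, the array becomes [6, 9, 21, 26, 18, 17, 15]. The pivot is placed at index 1. All elements to the left of the pivot are <= 9, and all elements to the right are > 9.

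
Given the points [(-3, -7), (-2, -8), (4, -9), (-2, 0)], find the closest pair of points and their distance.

Computing all pairwise distances among 4 points:

d((-3, -7), (-2, -8)) = 1.4142 <-- minimum
d((-3, -7), (4, -9)) = 7.2801
d((-3, -7), (-2, 0)) = 7.0711
d((-2, -8), (4, -9)) = 6.0828
d((-2, -8), (-2, 0)) = 8.0
d((4, -9), (-2, 0)) = 10.8167

Closest pair: (-3, -7) and (-2, -8) with distance 1.4142

The closest pair is (-3, -7) and (-2, -8) with Euclidean distance 1.4142. For 4 points, brute-force pairwise comparison is shown above. For large n, the divide-and-conquer algorithm (sort by x, recurse on halves, check the dividing strip) achieves O(n log n).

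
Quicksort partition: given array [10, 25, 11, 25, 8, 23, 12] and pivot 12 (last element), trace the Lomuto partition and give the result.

Lomuto partition with pivot = 12:

Initial array: [10, 25, 11, 25, 8, 23, 12]

arr[0]=10 <= 12: swap with position 0, array becomes [10, 25, 11, 25, 8, 23, 12]
arr[1]=25 > 12: no swap
arr[2]=11 <= 12: swap with position 1, array becomes [10, 11, 25, 25, 8, 23, 12]
arr[3]=25 > 12: no swap
arr[4]=8 <= 12: swap with position 2, array becomes [10, 11, 8, 25, 25, 23, 12]
arr[5]=23 > 12: no swap

Place pivot at position 3: [10, 11, 8, 12, 25, 23, 25]
Pivot position: 3

After partitioning with pivot 12, the array becomes [10, 11, 8, 12, 25, 23, 25]. The pivot is placed at index 3. All elements to the left of the pivot are <= 12, and all elements to the right are > 12.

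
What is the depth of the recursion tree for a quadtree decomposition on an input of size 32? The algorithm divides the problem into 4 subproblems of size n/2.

For divide and conquer with division factor 2:

Problem sizes at each level:
Level 0: 32
Level 1: 16
Level 2: 8
Level 3: 4
Level 4: 2
Level 5: 1

The root is level 0 and the size-1 base case is level 5 (the tree spans levels 0 through 5, i.e. 6 levels counting the root), so the depth is the number of divisions: log_2(32) = 5

The recursion tree depth is log_2(32) = 5. At each level, the problem size is divided by 2, so it takes 5 divisions to reduce to a base case of size 1. The algorithm makes 4 recursive calls at each level.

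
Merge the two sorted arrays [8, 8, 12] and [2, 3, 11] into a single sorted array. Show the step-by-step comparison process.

Merging process:

Compare 8 vs 2: take 2 from right. Merged: [2]
Compare 8 vs 3: take 3 from right. Merged: [2, 3]
Compare 8 vs 11: take 8 from left. Merged: [2, 3, 8]
Compare 8 vs 11: take 8 from left. Merged: [2, 3, 8, 8]
Compare 12 vs 11: take 11 from right. Merged: [2, 3, 8, 8, 11]
Append remaining from left: [12]. Merged: [2, 3, 8, 8, 11, 12]

Final merged array: [2, 3, 8, 8, 11, 12]
Total comparisons: 5

The merged array is [2, 3, 8, 8, 11, 12], requiring 5 comparisons. The merge step runs in O(n) time where n is the total number of elements.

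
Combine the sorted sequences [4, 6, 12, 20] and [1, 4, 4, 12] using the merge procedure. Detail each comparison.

Merging process:

Compare 4 vs 1: take 1 from right. Merged: [1]
Compare 4 vs 4: take 4 from left. Merged: [1, 4]
Compare 6 vs 4: take 4 from right. Merged: [1, 4, 4]
Compare 6 vs 4: take 4 from right. Merged: [1, 4, 4, 4]
Compare 6 vs 12: take 6 from left. Merged: [1, 4, 4, 4, 6]
Compare 12 vs 12: take 12 from left. Merged: [1, 4, 4, 4, 6, 12]
Compare 20 vs 12: take 12 from right. Merged: [1, 4, 4, 4, 6, 12, 12]
Append remaining from left: [20]. Merged: [1, 4, 4, 4, 6, 12, 12, 20]

Final merged array: [1, 4, 4, 4, 6, 12, 12, 20]
Total comparisons: 7

The merged array is [1, 4, 4, 4, 6, 12, 12, 20], requiring 7 comparisons. The merge step runs in O(n) time where n is the total number of elements.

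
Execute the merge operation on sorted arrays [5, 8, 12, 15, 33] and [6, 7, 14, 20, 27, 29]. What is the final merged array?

Merging process:

Compare 5 vs 6: take 5 from left. Merged: [5]
Compare 8 vs 6: take 6 from right. Merged: [5, 6]
Compare 8 vs 7: take 7 from right. Merged: [5, 6, 7]
Compare 8 vs 14: take 8 from left. Merged: [5, 6, 7, 8]
Compare 12 vs 14: take 12 from left. Merged: [5, 6, 7, 8, 12]
Compare 15 vs 14: take 14 from right. Merged: [5, 6, 7, 8, 12, 14]
Compare 15 vs 20: take 15 from left. Merged: [5, 6, 7, 8, 12, 14, 15]
Compare 33 vs 20: take 20 from right. Merged: [5, 6, 7, 8, 12, 14, 15, 20]
Compare 33 vs 27: take 27 from right. Merged: [5, 6, 7, 8, 12, 14, 15, 20, 27]
Compare 33 vs 29: take 29 from right. Merged: [5, 6, 7, 8, 12, 14, 15, 20, 27, 29]
Append remaining from left: [33]. Merged: [5, 6, 7, 8, 12, 14, 15, 20, 27, 29, 33]

Final merged array: [5, 6, 7, 8, 12, 14, 15, 20, 27, 29, 33]
Total comparisons: 10

The merged array is [5, 6, 7, 8, 12, 14, 15, 20, 27, 29, 33], requiring 10 comparisons. The merge step runs in O(n) time where n is the total number of elements.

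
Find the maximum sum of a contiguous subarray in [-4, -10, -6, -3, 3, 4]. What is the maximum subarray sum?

Using Kadane's algorithm on [-4, -10, -6, -3, 3, 4]:

Scanning through the array:
Position 1 (value -10): max_ending_here = -10, max_so_far = -4
Position 2 (value -6): max_ending_here = -6, max_so_far = -4
Position 3 (value -3): max_ending_here = -3, max_so_far = -3
Position 4 (value 3): max_ending_here = 3, max_so_far = 3
Position 5 (value 4): max_ending_here = 7, max_so_far = 7

Maximum subarray: [3, 4]
Maximum sum: 7

The maximum subarray is [3, 4] with sum 7. This subarray runs from index 4 to index 5.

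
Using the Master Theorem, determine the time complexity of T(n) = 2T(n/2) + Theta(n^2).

Master Theorem for T(n) = 2T(n/2) + O(n^2):

a = 2, b = 2, c = 2
log_b(a) = log_2(2) = 1.0000

Case 3: c = 2 > log_2(2) = 1.0000
T(n) = O(n^2) = O(n^2)

For T(n) = 2T(n/2) + O(n^2): log_2(2) = 1.0000. This is Case 3 of the Master Theorem (c > log_b(a), work dominated by root), giving O(n^2).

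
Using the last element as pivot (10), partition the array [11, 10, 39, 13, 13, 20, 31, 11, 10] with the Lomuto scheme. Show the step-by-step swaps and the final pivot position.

Lomuto partition with pivot = 10:

Initial array: [11, 10, 39, 13, 13, 20, 31, 11, 10]

arr[0]=11 > 10: no swap
arr[1]=10 <= 10: swap with position 0, array becomes [10, 11, 39, 13, 13, 20, 31, 11, 10]
arr[2]=39 > 10: no swap
arr[3]=13 > 10: no swap
arr[4]=13 > 10: no swap
arr[5]=20 > 10: no swap
arr[6]=31 > 10: no swap
arr[7]=11 > 10: no swap

Place pivot at position 1: [10, 10, 39, 13, 13, 20, 31, 11, 11]
Pivot position: 1

After partitioning with pivot 10, the array becomes [10, 10, 39, 13, 13, 20, 31, 11, 11]. The pivot is placed at index 1. All elements to the left of the pivot are <= 10, and all elements to the right are > 10.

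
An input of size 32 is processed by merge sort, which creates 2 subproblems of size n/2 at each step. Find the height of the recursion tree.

For divide and conquer with division factor 2:

Problem sizes at each level:
Level 0: 32
Level 1: 16
Level 2: 8
Level 3: 4
Level 4: 2
Level 5: 1

The root is level 0 and the size-1 base case is level 5 (the tree spans levels 0 through 5, i.e. 6 levels counting the root), so the depth is the number of divisions: log_2(32) = 5

The recursion tree depth is log_2(32) = 5. At each level, the problem size is divided by 2, so it takes 5 divisions to reduce to a base case of size 1. The algorithm makes 2 recursive calls at each level.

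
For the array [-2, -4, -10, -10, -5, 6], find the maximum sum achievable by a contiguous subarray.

Using Kadane's algorithm on [-2, -4, -10, -10, -5, 6]:

Scanning through the array:
Position 1 (value -4): max_ending_here = -4, max_so_far = -2
Position 2 (value -10): max_ending_here = -10, max_so_far = -2
Position 3 (value -10): max_ending_here = -10, max_so_far = -2
Position 4 (value -5): max_ending_here = -5, max_so_far = -2
Position 5 (value 6): max_ending_here = 6, max_so_far = 6

Maximum subarray: [6]
Maximum sum: 6

The maximum subarray is [6] with sum 6. This subarray runs from index 5 to index 5.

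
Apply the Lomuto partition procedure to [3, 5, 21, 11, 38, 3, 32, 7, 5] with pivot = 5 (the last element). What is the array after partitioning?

Lomuto partition with pivot = 5:

Initial array: [3, 5, 21, 11, 38, 3, 32, 7, 5]

arr[0]=3 <= 5: swap with position 0, array becomes [3, 5, 21, 11, 38, 3, 32, 7, 5]
arr[1]=5 <= 5: swap with position 1, array becomes [3, 5, 21, 11, 38, 3, 32, 7, 5]
arr[2]=21 > 5: no swap
arr[3]=11 > 5: no swap
arr[4]=38 > 5: no swap
arr[5]=3 <= 5: swap with position 2, array becomes [3, 5, 3, 11, 38, 21, 32, 7, 5]
arr[6]=32 > 5: no swap
arr[7]=7 > 5: no swap

Place pivot at position 3: [3, 5, 3, 5, 38, 21, 32, 7, 11]
Pivot position: 3

After partitioning with pivot 5, the array becomes [3, 5, 3, 5, 38, 21, 32, 7, 11]. The pivot is placed at index 3. All elements to the left of the pivot are <= 5, and all elements to the right are > 5.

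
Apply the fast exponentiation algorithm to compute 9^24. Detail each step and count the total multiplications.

Computing 9^24 by squaring (build up from 9^1; each line after the first costs one multiplication):

9^1 = 9
9^2 = (9^1)^2 = 9^2 = 81
9^3 = 9 * 9^2 = 9 * 81 = 729
9^6 = (9^3)^2 = 729^2 = 531441
9^12 = (9^6)^2 = 531441^2 = 282429536481
9^24 = (9^12)^2 = 282429536481^2 = 79766443076872509863361

Result: 79766443076872509863361
Multiplications needed: 5 (5 lines after 9^1)

9^24 = 79766443076872509863361. Using exponentiation by squaring, this requires 5 multiplications. The key idea: if the exponent is even, square the half-power; if odd, multiply by the base once.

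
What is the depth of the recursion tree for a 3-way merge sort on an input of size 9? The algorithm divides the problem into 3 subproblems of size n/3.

For divide and conquer with division factor 3:

Problem sizes at each level:
Level 0: 9
Level 1: 3
Level 2: 1

The root is level 0 and the size-1 base case is level 2 (the tree spans levels 0 through 2, i.e. 3 levels counting the root), so the depth is the number of divisions: log_3(9) = 2

The recursion tree depth is log_3(9) = 2. At each level, the problem size is divided by 3, so it takes 2 divisions to reduce to a base case of size 1. The algorithm makes 3 recursive calls at each level.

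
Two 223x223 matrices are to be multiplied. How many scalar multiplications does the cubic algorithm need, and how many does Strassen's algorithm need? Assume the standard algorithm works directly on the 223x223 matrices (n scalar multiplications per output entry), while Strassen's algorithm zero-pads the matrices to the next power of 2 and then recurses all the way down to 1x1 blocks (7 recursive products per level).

Matrix multiplication for 223x223 matrices:

Strassen's algorithm requires power-of-2 dimensions. Pad 223x223 to 256x256 (next power of 2).

Standard algorithm: 223^3 = 11089567 multiplications
Strassen's algorithm: 7^(log2(256)) = 7^8 = 5764801 multiplications
Savings: 11089567 - 5764801 = 5324766 multiplications

Standard: 11089567 multiplications (223^3). Strassen: 5764801 multiplications (7^8, after padding to 256x256). Strassen reduces 8 recursive multiplications to 7 at each level.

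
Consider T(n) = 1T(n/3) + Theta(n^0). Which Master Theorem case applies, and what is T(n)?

Master Theorem for T(n) = 1T(n/3) + O(n^0):

a = 1, b = 3, c = 0
log_b(a) = log_3(1) = 0.0000

Case 2: c = 0 = log_3(1) = 0.0000
T(n) = O(n^0 log n) = O(log n)

For T(n) = 1T(n/3) + O(n^0): log_3(1) = 0.0000. This is Case 2 of the Master Theorem (c = log_b(a), equal work at all levels), giving O(log n).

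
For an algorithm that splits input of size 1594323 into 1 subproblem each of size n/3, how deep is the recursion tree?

For divide and conquer with division factor 3:

Problem sizes at each level:
Level 0: 1594323
Level 1: 531441
Level 2: 177147
Level 3: 59049
Level 4: 19683
Level 5: 6561
Level 6: 2187
Level 7: 729
Level 8: 243
Level 9: 81
Level 10: 27
Level 11: 9
Level 12: 3
Level 13: 1

The root is level 0 and the size-1 base case is level 13 (the tree spans levels 0 through 13, i.e. 14 levels counting the root), so the depth is the number of divisions: log_3(1594323) = 13

The recursion tree depth is log_3(1594323) = 13. At each level, the problem size is divided by 3, so it takes 13 divisions to reduce to a base case of size 1. The algorithm makes 1 recursive call at each level.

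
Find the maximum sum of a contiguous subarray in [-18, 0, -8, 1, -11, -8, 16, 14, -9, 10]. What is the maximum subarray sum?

Using Kadane's algorithm on [-18, 0, -8, 1, -11, -8, 16, 14, -9, 10]:

Scanning through the array:
Position 1 (value 0): max_ending_here = 0, max_so_far = 0
Position 2 (value -8): max_ending_here = -8, max_so_far = 0
Position 3 (value 1): max_ending_here = 1, max_so_far = 1
Position 4 (value -11): max_ending_here = -10, max_so_far = 1
Position 5 (value -8): max_ending_here = -8, max_so_far = 1
Position 6 (value 16): max_ending_here = 16, max_so_far = 16
Position 7 (value 14): max_ending_here = 30, max_so_far = 30
Position 8 (value -9): max_ending_here = 21, max_so_far = 30
Position 9 (value 10): max_ending_here = 31, max_so_far = 31

Maximum subarray: [16, 14, -9, 10]
Maximum sum: 31

The maximum subarray is [16, 14, -9, 10] with sum 31. This subarray runs from index 6 to index 9.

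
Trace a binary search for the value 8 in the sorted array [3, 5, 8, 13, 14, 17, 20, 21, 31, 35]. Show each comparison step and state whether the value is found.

Binary search for 8 in [3, 5, 8, 13, 14, 17, 20, 21, 31, 35]:

lo=0, hi=9, mid=4, arr[mid]=14 -> 14 > 8, search left half
lo=0, hi=3, mid=1, arr[mid]=5 -> 5 < 8, search right half
lo=2, hi=3, mid=2, arr[mid]=8 -> Found target at index 2!

Binary search finds 8 at index 2 after 3 comparisons. The search repeatedly halves the search space by comparing with the middle element.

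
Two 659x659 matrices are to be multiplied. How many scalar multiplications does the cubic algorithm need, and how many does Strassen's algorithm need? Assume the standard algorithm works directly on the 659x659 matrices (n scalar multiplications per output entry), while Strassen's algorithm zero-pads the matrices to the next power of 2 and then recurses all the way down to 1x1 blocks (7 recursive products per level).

Matrix multiplication for 659x659 matrices:

Strassen's algorithm requires power-of-2 dimensions. Pad 659x659 to 1024x1024 (next power of 2).

Standard algorithm: 659^3 = 286191179 multiplications
Strassen's algorithm: 7^(log2(1024)) = 7^10 = 282475249 multiplications
Savings: 286191179 - 282475249 = 3715930 multiplications

Standard: 286191179 multiplications (659^3). Strassen: 282475249 multiplications (7^10, after padding to 1024x1024). Strassen reduces 8 recursive multiplications to 7 at each level.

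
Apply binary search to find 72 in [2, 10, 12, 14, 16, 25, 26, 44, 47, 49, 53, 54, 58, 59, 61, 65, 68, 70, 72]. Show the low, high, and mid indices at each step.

Binary search for 72 in [2, 10, 12, 14, 16, 25, 26, 44, 47, 49, 53, 54, 58, 59, 61, 65, 68, 70, 72]:

lo=0, hi=18, mid=9, arr[mid]=49 -> 49 < 72, search right half
lo=10, hi=18, mid=14, arr[mid]=61 -> 61 < 72, search right half
lo=15, hi=18, mid=16, arr[mid]=68 -> 68 < 72, search right half
lo=17, hi=18, mid=17, arr[mid]=70 -> 70 < 72, search right half
lo=18, hi=18, mid=18, arr[mid]=72 -> Found target at index 18!

Binary search finds 72 at index 18 after 5 comparisons. The search repeatedly halves the search space by comparing with the middle element.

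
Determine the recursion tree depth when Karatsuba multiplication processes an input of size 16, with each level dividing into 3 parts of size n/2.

For divide and conquer with division factor 2:

Problem sizes at each level:
Level 0: 16
Level 1: 8
Level 2: 4
Level 3: 2
Level 4: 1

The root is level 0 and the size-1 base case is level 4 (the tree spans levels 0 through 4, i.e. 5 levels counting the root), so the depth is the number of divisions: log_2(16) = 4

The recursion tree depth is log_2(16) = 4. At each level, the problem size is divided by 2, so it takes 4 divisions to reduce to a base case of size 1. The algorithm makes 3 recursive calls at each level.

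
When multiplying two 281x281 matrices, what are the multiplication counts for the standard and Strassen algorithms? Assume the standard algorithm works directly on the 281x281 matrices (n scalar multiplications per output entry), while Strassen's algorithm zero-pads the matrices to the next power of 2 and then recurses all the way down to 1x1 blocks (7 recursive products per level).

Matrix multiplication for 281x281 matrices:

Strassen's algorithm requires power-of-2 dimensions. Pad 281x281 to 512x512 (next power of 2).

Standard algorithm: 281^3 = 22188041 multiplications
Strassen's algorithm: 7^(log2(512)) = 7^9 = 40353607 multiplications
Difference: 22188041 - 40353607 = -18165566 (Strassen uses MORE here due to padding overhead — for small or just-over-power-of-2 n, padding can outweigh the per-level savings)

Standard: 22188041 multiplications (281^3). Strassen: 40353607 multiplications (7^9, after padding to 512x512). Strassen reduces 8 recursive multiplications to 7 at each level.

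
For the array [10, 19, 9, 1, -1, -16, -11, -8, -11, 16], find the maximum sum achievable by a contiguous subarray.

Using Kadane's algorithm on [10, 19, 9, 1, -1, -16, -11, -8, -11, 16]:

Scanning through the array:
Position 1 (value 19): max_ending_here = 29, max_so_far = 29
Position 2 (value 9): max_ending_here = 38, max_so_far = 38
Position 3 (value 1): max_ending_here = 39, max_so_far = 39
Position 4 (value -1): max_ending_here = 38, max_so_far = 39
Position 5 (value -16): max_ending_here = 22, max_so_far = 39
Position 6 (value -11): max_ending_here = 11, max_so_far = 39
Position 7 (value -8): max_ending_here = 3, max_so_far = 39
Position 8 (value -11): max_ending_here = -8, max_so_far = 39
Position 9 (value 16): max_ending_here = 16, max_so_far = 39

Maximum subarray: [10, 19, 9, 1]
Maximum sum: 39

The maximum subarray is [10, 19, 9, 1] with sum 39. This subarray runs from index 0 to index 3.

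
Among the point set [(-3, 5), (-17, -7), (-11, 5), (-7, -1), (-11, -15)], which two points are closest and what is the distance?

Computing all pairwise distances among 5 points:

d((-3, 5), (-17, -7)) = 18.4391
d((-3, 5), (-11, 5)) = 8.0
d((-3, 5), (-7, -1)) = 7.2111 <-- minimum
d((-3, 5), (-11, -15)) = 21.5407
d((-17, -7), (-11, 5)) = 13.4164
d((-17, -7), (-7, -1)) = 11.6619
d((-17, -7), (-11, -15)) = 10.0
d((-11, 5), (-7, -1)) = 7.2111 <-- minimum
d((-11, 5), (-11, -15)) = 20.0
d((-7, -1), (-11, -15)) = 14.5602

Minimum distance: 7.2111 (tie among 2 pairs: (-3, 5) and (-7, -1); (-11, 5) and (-7, -1))

The minimum Euclidean distance is 7.2111. There is a tie: 2 pairs achieve this minimum — (-3, 5) and (-7, -1); (-11, 5) and (-7, -1). Any of these is a valid closest pair. For 5 points, brute-force pairwise comparison is shown above. For large n, the divide-and-conquer algorithm (sort by x, recurse on halves, check the dividing strip) achieves O(n log n).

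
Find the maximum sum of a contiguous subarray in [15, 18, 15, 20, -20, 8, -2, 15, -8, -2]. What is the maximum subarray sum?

Using Kadane's algorithm on [15, 18, 15, 20, -20, 8, -2, 15, -8, -2]:

Scanning through the array:
Position 1 (value 18): max_ending_here = 33, max_so_far = 33
Position 2 (value 15): max_ending_here = 48, max_so_far = 48
Position 3 (value 20): max_ending_here = 68, max_so_far = 68
Position 4 (value -20): max_ending_here = 48, max_so_far = 68
Position 5 (value 8): max_ending_here = 56, max_so_far = 68
Position 6 (value -2): max_ending_here = 54, max_so_far = 68
Position 7 (value 15): max_ending_here = 69, max_so_far = 69
Position 8 (value -8): max_ending_here = 61, max_so_far = 69
Position 9 (value -2): max_ending_here = 59, max_so_far = 69

Maximum subarray: [15, 18, 15, 20, -20, 8, -2, 15]
Maximum sum: 69

The maximum subarray is [15, 18, 15, 20, -20, 8, -2, 15] with sum 69. This subarray runs from index 0 to index 7.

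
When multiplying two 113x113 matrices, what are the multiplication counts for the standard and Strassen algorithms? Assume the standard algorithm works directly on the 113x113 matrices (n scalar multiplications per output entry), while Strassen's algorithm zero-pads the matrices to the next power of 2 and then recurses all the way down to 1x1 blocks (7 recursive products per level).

Matrix multiplication for 113x113 matrices:

Strassen's algorithm requires power-of-2 dimensions. Pad 113x113 to 128x128 (next power of 2).

Standard algorithm: 113^3 = 1442897 multiplications
Strassen's algorithm: 7^(log2(128)) = 7^7 = 823543 multiplications
Savings: 1442897 - 823543 = 619354 multiplications

Standard: 1442897 multiplications (113^3). Strassen: 823543 multiplications (7^7, after padding to 128x128). Strassen reduces 8 recursive multiplications to 7 at each level.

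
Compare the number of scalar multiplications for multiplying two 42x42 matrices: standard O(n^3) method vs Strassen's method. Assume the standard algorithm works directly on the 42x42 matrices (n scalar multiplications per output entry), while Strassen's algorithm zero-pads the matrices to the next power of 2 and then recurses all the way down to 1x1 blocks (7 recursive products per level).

Matrix multiplication for 42x42 matrices:

Strassen's algorithm requires power-of-2 dimensions. Pad 42x42 to 64x64 (next power of 2).

Standard algorithm: 42^3 = 74088 multiplications
Strassen's algorithm: 7^(log2(64)) = 7^6 = 117649 multiplications
Difference: 74088 - 117649 = -43561 (Strassen uses MORE here due to padding overhead — for small or just-over-power-of-2 n, padding can outweigh the per-level savings)

Standard: 74088 multiplications (42^3). Strassen: 117649 multiplications (7^6, after padding to 64x64). Strassen reduces 8 recursive multiplications to 7 at each level.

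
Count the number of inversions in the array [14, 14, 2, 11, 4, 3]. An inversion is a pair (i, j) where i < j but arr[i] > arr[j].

Finding inversions in [14, 14, 2, 11, 4, 3]:

(0, 2): arr[0]=14 > arr[2]=2
(0, 3): arr[0]=14 > arr[3]=11
(0, 4): arr[0]=14 > arr[4]=4
(0, 5): arr[0]=14 > arr[5]=3
(1, 2): arr[1]=14 > arr[2]=2
(1, 3): arr[1]=14 > arr[3]=11
(1, 4): arr[1]=14 > arr[4]=4
(1, 5): arr[1]=14 > arr[5]=3
(3, 4): arr[3]=11 > arr[4]=4
(3, 5): arr[3]=11 > arr[5]=3
(4, 5): arr[4]=4 > arr[5]=3

Total inversions: 11

The array has 11 inversion(s): (0,2), (0,3), (0,4), (0,5), (1,2), (1,3), (1,4), (1,5), (3,4), (3,5), (4,5). Each pair (i,j) satisfies i < j and arr[i] > arr[j].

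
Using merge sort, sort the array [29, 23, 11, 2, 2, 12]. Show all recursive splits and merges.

Merge sort trace:

Split: [29, 23, 11, 2, 2, 12] -> [29, 23, 11] and [2, 2, 12]
  Split: [29, 23, 11] -> [29] and [23, 11]
    Split: [23, 11] -> [23] and [11]
    Merge: [23] + [11] -> [11, 23]
  Merge: [29] + [11, 23] -> [11, 23, 29]
  Split: [2, 2, 12] -> [2] and [2, 12]
    Split: [2, 12] -> [2] and [12]
    Merge: [2] + [12] -> [2, 12]
  Merge: [2] + [2, 12] -> [2, 2, 12]
Merge: [11, 23, 29] + [2, 2, 12] -> [2, 2, 11, 12, 23, 29]

Final sorted array: [2, 2, 11, 12, 23, 29]

The merge sort proceeds by recursively splitting the array and merging sorted halves.
After all merges, the sorted array is [2, 2, 11, 12, 23, 29].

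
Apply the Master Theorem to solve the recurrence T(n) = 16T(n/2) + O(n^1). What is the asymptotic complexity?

Master Theorem for T(n) = 16T(n/2) + O(n^1):

a = 16, b = 2, c = 1
log_b(a) = log_2(16) = 4.0000

Case 1: c = 1 < log_2(16) = 4.0000
T(n) = O(n^(log_2 16)) = O(n^4)

For T(n) = 16T(n/2) + O(n^1): log_2(16) = 4.0000. This is Case 1 of the Master Theorem (c < log_b(a), work dominated by leaves), giving O(n^4).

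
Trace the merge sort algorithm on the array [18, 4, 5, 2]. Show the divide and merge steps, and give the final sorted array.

Merge sort trace:

Split: [18, 4, 5, 2] -> [18, 4] and [5, 2]
  Split: [18, 4] -> [18] and [4]
  Merge: [18] + [4] -> [4, 18]
  Split: [5, 2] -> [5] and [2]
  Merge: [5] + [2] -> [2, 5]
Merge: [4, 18] + [2, 5] -> [2, 4, 5, 18]

Final sorted array: [2, 4, 5, 18]

The merge sort proceeds by recursively splitting the array and merging sorted halves.
After all merges, the sorted array is [2, 4, 5, 18].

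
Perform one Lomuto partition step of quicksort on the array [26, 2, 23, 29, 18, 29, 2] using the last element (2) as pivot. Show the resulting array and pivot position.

Lomuto partition with pivot = 2:

Initial array: [26, 2, 23, 29, 18, 29, 2]

arr[0]=26 > 2: no swap
arr[1]=2 <= 2: swap with position 0, array becomes [2, 26, 23, 29, 18, 29, 2]
arr[2]=23 > 2: no swap
arr[3]=29 > 2: no swap
arr[4]=18 > 2: no swap
arr[5]=29 > 2: no swap

Place pivot at position 1: [2, 2, 23, 29, 18, 29, 26]
Pivot position: 1

After partitioning with pivot 2, the array becomes [2, 2, 23, 29, 18, 29, 26]. The pivot is placed at index 1. All elements to the left of the pivot are <= 2, and all elements to the right are > 2.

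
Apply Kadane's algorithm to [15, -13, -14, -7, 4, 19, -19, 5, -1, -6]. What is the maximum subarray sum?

Using Kadane's algorithm on [15, -13, -14, -7, 4, 19, -19, 5, -1, -6]:

Scanning through the array:
Position 1 (value -13): max_ending_here = 2, max_so_far = 15
Position 2 (value -14): max_ending_here = -12, max_so_far = 15
Position 3 (value -7): max_ending_here = -7, max_so_far = 15
Position 4 (value 4): max_ending_here = 4, max_so_far = 15
Position 5 (value 19): max_ending_here = 23, max_so_far = 23
Position 6 (value -19): max_ending_here = 4, max_so_far = 23
Position 7 (value 5): max_ending_here = 9, max_so_far = 23
Position 8 (value -1): max_ending_here = 8, max_so_far = 23
Position 9 (value -6): max_ending_here = 2, max_so_far = 23

Maximum subarray: [4, 19]
Maximum sum: 23

The maximum subarray is [4, 19] with sum 23. This subarray runs from index 4 to index 5.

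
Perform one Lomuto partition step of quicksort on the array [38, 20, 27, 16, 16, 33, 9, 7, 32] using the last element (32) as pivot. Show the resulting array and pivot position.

Lomuto partition with pivot = 32:

Initial array: [38, 20, 27, 16, 16, 33, 9, 7, 32]

arr[0]=38 > 32: no swap
arr[1]=20 <= 32: swap with position 0, array becomes [20, 38, 27, 16, 16, 33, 9, 7, 32]
arr[2]=27 <= 32: swap with position 1, array becomes [20, 27, 38, 16, 16, 33, 9, 7, 32]
arr[3]=16 <= 32: swap with position 2, array becomes [20, 27, 16, 38, 16, 33, 9, 7, 32]
arr[4]=16 <= 32: swap with position 3, array becomes [20, 27, 16, 16, 38, 33, 9, 7, 32]
arr[5]=33 > 32: no swap
arr[6]=9 <= 32: swap with position 4, array becomes [20, 27, 16, 16, 9, 33, 38, 7, 32]
arr[7]=7 <= 32: swap with position 5, array becomes [20, 27, 16, 16, 9, 7, 38, 33, 32]

Place pivot at position 6: [20, 27, 16, 16, 9, 7, 32, 33, 38]
Pivot position: 6

After partitioning with pivot 32, the array becomes [20, 27, 16, 16, 9, 7, 32, 33, 38]. The pivot is placed at index 6. All elements to the left of the pivot are <= 32, and all elements to the right are > 32.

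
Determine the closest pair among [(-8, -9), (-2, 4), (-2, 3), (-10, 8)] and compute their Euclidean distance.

Computing all pairwise distances among 4 points:

d((-8, -9), (-2, 4)) = 14.3178
d((-8, -9), (-2, 3)) = 13.4164
d((-8, -9), (-10, 8)) = 17.1172
d((-2, 4), (-2, 3)) = 1.0 <-- minimum
d((-2, 4), (-10, 8)) = 8.9443
d((-2, 3), (-10, 8)) = 9.434

Closest pair: (-2, 4) and (-2, 3) with distance 1.0

The closest pair is (-2, 4) and (-2, 3) with Euclidean distance 1.0. For 4 points, brute-force pairwise comparison is shown above. For large n, the divide-and-conquer algorithm (sort by x, recurse on halves, check the dividing strip) achieves O(n log n).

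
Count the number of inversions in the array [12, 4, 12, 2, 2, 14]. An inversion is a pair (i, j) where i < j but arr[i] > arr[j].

Finding inversions in [12, 4, 12, 2, 2, 14]:

(0, 1): arr[0]=12 > arr[1]=4
(0, 3): arr[0]=12 > arr[3]=2
(0, 4): arr[0]=12 > arr[4]=2
(1, 3): arr[1]=4 > arr[3]=2
(1, 4): arr[1]=4 > arr[4]=2
(2, 3): arr[2]=12 > arr[3]=2
(2, 4): arr[2]=12 > arr[4]=2

Total inversions: 7

The array has 7 inversion(s): (0,1), (0,3), (0,4), (1,3), (1,4), (2,3), (2,4). Each pair (i,j) satisfies i < j and arr[i] > arr[j].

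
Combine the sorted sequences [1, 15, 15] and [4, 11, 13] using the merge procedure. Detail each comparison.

Merging process:

Compare 1 vs 4: take 1 from left. Merged: [1]
Compare 15 vs 4: take 4 from right. Merged: [1, 4]
Compare 15 vs 11: take 11 from right. Merged: [1, 4, 11]
Compare 15 vs 13: take 13 from right. Merged: [1, 4, 11, 13]
Append remaining from left: [15, 15]. Merged: [1, 4, 11, 13, 15, 15]

Final merged array: [1, 4, 11, 13, 15, 15]
Total comparisons: 4

The merged array is [1, 4, 11, 13, 15, 15], requiring 4 comparisons. The merge step runs in O(n) time where n is the total number of elements.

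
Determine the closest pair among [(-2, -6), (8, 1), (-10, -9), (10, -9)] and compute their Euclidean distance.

Computing all pairwise distances among 4 points:

d((-2, -6), (8, 1)) = 12.2066
d((-2, -6), (-10, -9)) = 8.544 <-- minimum
d((-2, -6), (10, -9)) = 12.3693
d((8, 1), (-10, -9)) = 20.5913
d((8, 1), (10, -9)) = 10.198
d((-10, -9), (10, -9)) = 20.0

Closest pair: (-2, -6) and (-10, -9) with distance 8.544

The closest pair is (-2, -6) and (-10, -9) with Euclidean distance 8.544. For 4 points, brute-force pairwise comparison is shown above. For large n, the divide-and-conquer algorithm (sort by x, recurse on halves, check the dividing strip) achieves O(n log n).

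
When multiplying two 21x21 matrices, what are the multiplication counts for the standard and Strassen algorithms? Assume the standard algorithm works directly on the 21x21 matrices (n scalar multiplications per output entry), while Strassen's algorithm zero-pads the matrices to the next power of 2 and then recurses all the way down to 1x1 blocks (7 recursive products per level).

Matrix multiplication for 21x21 matrices:

Strassen's algorithm requires power-of-2 dimensions. Pad 21x21 to 32x32 (next power of 2).

Standard algorithm: 21^3 = 9261 multiplications
Strassen's algorithm: 7^(log2(32)) = 7^5 = 16807 multiplications
Difference: 9261 - 16807 = -7546 (Strassen uses MORE here due to padding overhead — for small or just-over-power-of-2 n, padding can outweigh the per-level savings)

Standard: 9261 multiplications (21^3). Strassen: 16807 multiplications (7^5, after padding to 32x32). Strassen reduces 8 recursive multiplications to 7 at each level.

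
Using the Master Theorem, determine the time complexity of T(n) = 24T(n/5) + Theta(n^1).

Master Theorem for T(n) = 24T(n/5) + O(n^1):

a = 24, b = 5, c = 1
log_b(a) = log_5(24) = 1.9746

Case 1: c = 1 < log_5(24) = 1.9746
T(n) = O(n^(log_5 24))

For T(n) = 24T(n/5) + O(n^1): log_5(24) = 1.9746. This is Case 1 of the Master Theorem (c < log_b(a), work dominated by leaves), giving O(n^(log_5 24)).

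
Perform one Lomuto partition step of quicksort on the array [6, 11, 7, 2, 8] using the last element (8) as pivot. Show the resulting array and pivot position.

Lomuto partition with pivot = 8:

Initial array: [6, 11, 7, 2, 8]

arr[0]=6 <= 8: swap with position 0, array becomes [6, 11, 7, 2, 8]
arr[1]=11 > 8: no swap
arr[2]=7 <= 8: swap with position 1, array becomes [6, 7, 11, 2, 8]
arr[3]=2 <= 8: swap with position 2, array becomes [6, 7, 2, 11, 8]

Place pivot at position 3: [6, 7, 2, 8, 11]
Pivot position: 3

After partitioning with pivot 8, the array becomes [6, 7, 2, 8, 11]. The pivot is placed at index 3. All elements to the left of the pivot are <= 8, and all elements to the right are > 8.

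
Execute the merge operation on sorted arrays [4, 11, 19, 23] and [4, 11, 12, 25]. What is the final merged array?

Merging process:

Compare 4 vs 4: take 4 from left. Merged: [4]
Compare 11 vs 4: take 4 from right. Merged: [4, 4]
Compare 11 vs 11: take 11 from left. Merged: [4, 4, 11]
Compare 19 vs 11: take 11 from right. Merged: [4, 4, 11, 11]
Compare 19 vs 12: take 12 from right. Merged: [4, 4, 11, 11, 12]
Compare 19 vs 25: take 19 from left. Merged: [4, 4, 11, 11, 12, 19]
Compare 23 vs 25: take 23 from left. Merged: [4, 4, 11, 11, 12, 19, 23]
Append remaining from right: [25]. Merged: [4, 4, 11, 11, 12, 19, 23, 25]

Final merged array: [4, 4, 11, 11, 12, 19, 23, 25]
Total comparisons: 7

The merged array is [4, 4, 11, 11, 12, 19, 23, 25], requiring 7 comparisons. The merge step runs in O(n) time where n is the total number of elements.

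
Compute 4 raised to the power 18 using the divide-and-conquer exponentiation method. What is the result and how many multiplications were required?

Computing 4^18 by squaring (build up from 4^1; each line after the first costs one multiplication):

4^1 = 4
4^2 = (4^1)^2 = 4^2 = 16
4^4 = (4^2)^2 = 16^2 = 256
4^8 = (4^4)^2 = 256^2 = 65536
4^9 = 4 * 4^8 = 4 * 65536 = 262144
4^18 = (4^9)^2 = 262144^2 = 68719476736

Result: 68719476736
Multiplications needed: 5 (5 lines after 4^1)

4^18 = 68719476736. Using exponentiation by squaring, this requires 5 multiplications. The key idea: if the exponent is even, square the half-power; if odd, multiply by the base once.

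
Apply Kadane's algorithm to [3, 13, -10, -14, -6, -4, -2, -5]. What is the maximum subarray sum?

Using Kadane's algorithm on [3, 13, -10, -14, -6, -4, -2, -5]:

Scanning through the array:
Position 1 (value 13): max_ending_here = 16, max_so_far = 16
Position 2 (value -10): max_ending_here = 6, max_so_far = 16
Position 3 (value -14): max_ending_here = -8, max_so_far = 16
Position 4 (value -6): max_ending_here = -6, max_so_far = 16
Position 5 (value -4): max_ending_here = -4, max_so_far = 16
Position 6 (value -2): max_ending_here = -2, max_so_far = 16
Position 7 (value -5): max_ending_here = -5, max_so_far = 16

Maximum subarray: [3, 13]
Maximum sum: 16

The maximum subarray is [3, 13] with sum 16. This subarray runs from index 0 to index 1.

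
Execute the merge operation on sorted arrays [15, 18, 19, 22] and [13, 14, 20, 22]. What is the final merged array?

Merging process:

Compare 15 vs 13: take 13 from right. Merged: [13]
Compare 15 vs 14: take 14 from right. Merged: [13, 14]
Compare 15 vs 20: take 15 from left. Merged: [13, 14, 15]
Compare 18 vs 20: take 18 from left. Merged: [13, 14, 15, 18]
Compare 19 vs 20: take 19 from left. Merged: [13, 14, 15, 18, 19]
Compare 22 vs 20: take 20 from right. Merged: [13, 14, 15, 18, 19, 20]
Compare 22 vs 22: take 22 from left. Merged: [13, 14, 15, 18, 19, 20, 22]
Append remaining from right: [22]. Merged: [13, 14, 15, 18, 19, 20, 22, 22]

Final merged array: [13, 14, 15, 18, 19, 20, 22, 22]
Total comparisons: 7

The merged array is [13, 14, 15, 18, 19, 20, 22, 22], requiring 7 comparisons. The merge step runs in O(n) time where n is the total number of elements.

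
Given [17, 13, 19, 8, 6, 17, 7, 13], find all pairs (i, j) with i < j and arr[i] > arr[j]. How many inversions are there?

Finding inversions in [17, 13, 19, 8, 6, 17, 7, 13]:

(0, 1): arr[0]=17 > arr[1]=13
(0, 3): arr[0]=17 > arr[3]=8
(0, 4): arr[0]=17 > arr[4]=6
(0, 6): arr[0]=17 > arr[6]=7
(0, 7): arr[0]=17 > arr[7]=13
(1, 3): arr[1]=13 > arr[3]=8
(1, 4): arr[1]=13 > arr[4]=6
(1, 6): arr[1]=13 > arr[6]=7
(2, 3): arr[2]=19 > arr[3]=8
(2, 4): arr[2]=19 > arr[4]=6
(2, 5): arr[2]=19 > arr[5]=17
(2, 6): arr[2]=19 > arr[6]=7
(2, 7): arr[2]=19 > arr[7]=13
(3, 4): arr[3]=8 > arr[4]=6
(3, 6): arr[3]=8 > arr[6]=7
(5, 6): arr[5]=17 > arr[6]=7
(5, 7): arr[5]=17 > arr[7]=13

Total inversions: 17

The array has 17 inversion(s): (0,1), (0,3), (0,4), (0,6), (0,7), (1,3), (1,4), (1,6), (2,3), (2,4), (2,5), (2,6), (2,7), (3,4), (3,6), (5,6), (5,7). Each pair (i,j) satisfies i < j and arr[i] > arr[j].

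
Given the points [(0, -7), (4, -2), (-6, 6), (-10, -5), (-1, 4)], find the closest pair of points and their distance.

Computing all pairwise distances among 5 points:

d((0, -7), (4, -2)) = 6.4031
d((0, -7), (-6, 6)) = 14.3178
d((0, -7), (-10, -5)) = 10.198
d((0, -7), (-1, 4)) = 11.0454
d((4, -2), (-6, 6)) = 12.8062
d((4, -2), (-10, -5)) = 14.3178
d((4, -2), (-1, 4)) = 7.8102
d((-6, 6), (-10, -5)) = 11.7047
d((-6, 6), (-1, 4)) = 5.3852 <-- minimum
d((-10, -5), (-1, 4)) = 12.7279

Closest pair: (-6, 6) and (-1, 4) with distance 5.3852

The closest pair is (-6, 6) and (-1, 4) with Euclidean distance 5.3852. For 5 points, brute-force pairwise comparison is shown above. For large n, the divide-and-conquer algorithm (sort by x, recurse on halves, check the dividing strip) achieves O(n log n).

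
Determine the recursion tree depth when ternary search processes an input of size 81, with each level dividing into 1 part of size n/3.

For divide and conquer with division factor 3:

Problem sizes at each level:
Level 0: 81
Level 1: 27
Level 2: 9
Level 3: 3
Level 4: 1

The root is level 0 and the size-1 base case is level 4 (the tree spans levels 0 through 4, i.e. 5 levels counting the root), so the depth is the number of divisions: log_3(81) = 4

The recursion tree depth is log_3(81) = 4. At each level, the problem size is divided by 3, so it takes 4 divisions to reduce to a base case of size 1. The algorithm makes 1 recursive call at each level.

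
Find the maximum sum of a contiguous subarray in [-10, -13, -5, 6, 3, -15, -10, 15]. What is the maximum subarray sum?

Using Kadane's algorithm on [-10, -13, -5, 6, 3, -15, -10, 15]:

Scanning through the array:
Position 1 (value -13): max_ending_here = -13, max_so_far = -10
Position 2 (value -5): max_ending_here = -5, max_so_far = -5
Position 3 (value 6): max_ending_here = 6, max_so_far = 6
Position 4 (value 3): max_ending_here = 9, max_so_far = 9
Position 5 (value -15): max_ending_here = -6, max_so_far = 9
Position 6 (value -10): max_ending_here = -10, max_so_far = 9
Position 7 (value 15): max_ending_here = 15, max_so_far = 15

Maximum subarray: [15]
Maximum sum: 15

The maximum subarray is [15] with sum 15. This subarray runs from index 7 to index 7.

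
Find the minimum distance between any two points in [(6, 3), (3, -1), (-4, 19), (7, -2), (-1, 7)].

Computing all pairwise distances among 5 points:

d((6, 3), (3, -1)) = 5.0
d((6, 3), (-4, 19)) = 18.868
d((6, 3), (7, -2)) = 5.099
d((6, 3), (-1, 7)) = 8.0623
d((3, -1), (-4, 19)) = 21.1896
d((3, -1), (7, -2)) = 4.1231 <-- minimum
d((3, -1), (-1, 7)) = 8.9443
d((-4, 19), (7, -2)) = 23.7065
d((-4, 19), (-1, 7)) = 12.3693
d((7, -2), (-1, 7)) = 12.0416

Closest pair: (3, -1) and (7, -2) with distance 4.1231

The closest pair is (3, -1) and (7, -2) with Euclidean distance 4.1231. For 5 points, brute-force pairwise comparison is shown above. For large n, the divide-and-conquer algorithm (sort by x, recurse on halves, check the dividing strip) achieves O(n log n).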